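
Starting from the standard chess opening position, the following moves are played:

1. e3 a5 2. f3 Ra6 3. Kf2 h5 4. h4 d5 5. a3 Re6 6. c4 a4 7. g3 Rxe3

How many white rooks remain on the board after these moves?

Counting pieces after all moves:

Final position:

  a b c d e f g h
  ─────────────────
8│· ♞ ♝ ♛ ♚ ♝ ♞ ♜│8
7│· ♟ ♟ · ♟ ♟ ♟ ·│7
6│· · · · · · · ·│6
5│· · · ♟ · · · ♟│5
4│♟ · ♙ · · · · ♙│4
3│♙ · · · ♜ ♙ ♙ ·│3
2│· ♙ · ♙ · ♔ · ·│2
1│♖ ♘ ♗ ♕ · ♗ ♘ ♖│1
  ─────────────────
  a b c d e f g h


2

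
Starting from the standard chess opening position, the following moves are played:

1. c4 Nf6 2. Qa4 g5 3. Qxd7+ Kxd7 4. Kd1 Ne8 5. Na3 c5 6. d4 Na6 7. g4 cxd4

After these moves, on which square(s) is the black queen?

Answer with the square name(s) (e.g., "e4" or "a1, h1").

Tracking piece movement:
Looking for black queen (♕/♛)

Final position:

  a b c d e f g h
  ─────────────────
8│♜ · ♝ ♛ ♞ ♝ · ♜│8
7│♟ ♟ · ♚ ♟ ♟ · ♟│7
6│♞ · · · · · · ·│6
5│· · · · · · ♟ ·│5
4│· · ♙ ♟ · · ♙ ·│4
3│♘ · · · · · · ·│3
2│♙ ♙ · · ♙ ♙ · ♙│2
1│♖ · ♗ ♔ · ♗ ♘ ♖│1
  ─────────────────
  a b c d e f g h


d8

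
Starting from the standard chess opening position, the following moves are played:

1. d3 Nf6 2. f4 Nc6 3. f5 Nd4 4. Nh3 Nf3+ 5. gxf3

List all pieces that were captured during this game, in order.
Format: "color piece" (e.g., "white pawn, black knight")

Tracking captures:
  gxf3: captured black knight

black knight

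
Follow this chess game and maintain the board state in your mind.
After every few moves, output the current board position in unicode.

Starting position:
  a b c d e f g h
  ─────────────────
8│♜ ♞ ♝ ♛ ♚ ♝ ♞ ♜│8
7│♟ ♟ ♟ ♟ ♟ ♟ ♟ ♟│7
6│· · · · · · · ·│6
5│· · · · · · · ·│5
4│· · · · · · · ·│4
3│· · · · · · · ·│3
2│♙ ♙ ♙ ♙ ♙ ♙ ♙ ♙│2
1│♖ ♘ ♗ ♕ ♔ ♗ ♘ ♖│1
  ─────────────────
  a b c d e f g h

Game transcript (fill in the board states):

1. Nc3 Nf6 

  a b c d e f g h
  ─────────────────
8│♜ ♞ ♝ ♛ ♚ ♝ · ♜│8
7│♟ ♟ ♟ ♟ ♟ ♟ ♟ ♟│7
6│· · · · · ♞ · ·│6
5│· · · · · · · ·│5
4│· · · · · · · ·│4
3│· · ♘ · · · · ·│3
2│♙ ♙ ♙ ♙ ♙ ♙ ♙ ♙│2
1│♖ · ♗ ♕ ♔ ♗ ♘ ♖│1
  ─────────────────
  a b c d e f g h

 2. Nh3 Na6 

  a b c d e f g h
  ─────────────────
8│♜ · ♝ ♛ ♚ ♝ · ♜│8
7│♟ ♟ ♟ ♟ ♟ ♟ ♟ ♟│7
6│♞ · · · · ♞ · ·│6
5│· · · · · · · ·│5
4│· · · · · · · ·│4
3│· · ♘ · · · · ♘│3
2│♙ ♙ ♙ ♙ ♙ ♙ ♙ ♙│2
1│♖ · ♗ ♕ ♔ ♗ · ♖│1
  ─────────────────
  a b c d e f g h

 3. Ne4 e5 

  a b c d e f g h
  ─────────────────
8│♜ · ♝ ♛ ♚ ♝ · ♜│8
7│♟ ♟ ♟ ♟ · ♟ ♟ ♟│7
6│♞ · · · · ♞ · ·│6
5│· · · · ♟ · · ·│5
4│· · · · ♘ · · ·│4
3│· · · · · · · ♘│3
2│♙ ♙ ♙ ♙ ♙ ♙ ♙ ♙│2
1│♖ · ♗ ♕ ♔ ♗ · ♖│1
  ─────────────────
  a b c d e f g h

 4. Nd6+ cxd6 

  a b c d e f g h
  ─────────────────
8│♜ · ♝ ♛ ♚ ♝ · ♜│8
7│♟ ♟ · ♟ · ♟ ♟ ♟│7
6│♞ · · ♟ · ♞ · ·│6
5│· · · · ♟ · · ·│5
4│· · · · · · · ·│4
3│· · · · · · · ♘│3
2│♙ ♙ ♙ ♙ ♙ ♙ ♙ ♙│2
1│♖ · ♗ ♕ ♔ ♗ · ♖│1
  ─────────────────
  a b c d e f g h

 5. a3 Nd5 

  a b c d e f g h
  ─────────────────
8│♜ · ♝ ♛ ♚ ♝ · ♜│8
7│♟ ♟ · ♟ · ♟ ♟ ♟│7
6│♞ · · ♟ · · · ·│6
5│· · · ♞ ♟ · · ·│5
4│· · · · · · · ·│4
3│♙ · · · · · · ♘│3
2│· ♙ ♙ ♙ ♙ ♙ ♙ ♙│2
1│♖ · ♗ ♕ ♔ ♗ · ♖│1
  ─────────────────
  a b c d e f g h



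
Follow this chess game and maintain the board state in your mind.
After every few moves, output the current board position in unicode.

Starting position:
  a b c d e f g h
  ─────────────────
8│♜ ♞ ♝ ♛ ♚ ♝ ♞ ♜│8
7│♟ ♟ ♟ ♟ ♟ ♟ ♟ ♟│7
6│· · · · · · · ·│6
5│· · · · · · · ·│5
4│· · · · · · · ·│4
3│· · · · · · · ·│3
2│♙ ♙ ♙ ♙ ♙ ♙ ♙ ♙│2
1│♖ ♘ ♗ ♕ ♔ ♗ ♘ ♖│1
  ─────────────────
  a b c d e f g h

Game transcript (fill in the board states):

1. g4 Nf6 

  a b c d e f g h
  ─────────────────
8│♜ ♞ ♝ ♛ ♚ ♝ · ♜│8
7│♟ ♟ ♟ ♟ ♟ ♟ ♟ ♟│7
6│· · · · · ♞ · ·│6
5│· · · · · · · ·│5
4│· · · · · · ♙ ·│4
3│· · · · · · · ·│3
2│♙ ♙ ♙ ♙ ♙ ♙ · ♙│2
1│♖ ♘ ♗ ♕ ♔ ♗ ♘ ♖│1
  ─────────────────
  a b c d e f g h

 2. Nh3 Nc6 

  a b c d e f g h
  ─────────────────
8│♜ · ♝ ♛ ♚ ♝ · ♜│8
7│♟ ♟ ♟ ♟ ♟ ♟ ♟ ♟│7
6│· · ♞ · · ♞ · ·│6
5│· · · · · · · ·│5
4│· · · · · · ♙ ·│4
3│· · · · · · · ♘│3
2│♙ ♙ ♙ ♙ ♙ ♙ · ♙│2
1│♖ ♘ ♗ ♕ ♔ ♗ · ♖│1
  ─────────────────
  a b c d e f g h

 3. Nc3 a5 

  a b c d e f g h
  ─────────────────
8│♜ · ♝ ♛ ♚ ♝ · ♜│8
7│· ♟ ♟ ♟ ♟ ♟ ♟ ♟│7
6│· · ♞ · · ♞ · ·│6
5│♟ · · · · · · ·│5
4│· · · · · · ♙ ·│4
3│· · ♘ · · · · ♘│3
2│♙ ♙ ♙ ♙ ♙ ♙ · ♙│2
1│♖ · ♗ ♕ ♔ ♗ · ♖│1
  ─────────────────
  a b c d e f g h

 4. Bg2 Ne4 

  a b c d e f g h
  ─────────────────
8│♜ · ♝ ♛ ♚ ♝ · ♜│8
7│· ♟ ♟ ♟ ♟ ♟ ♟ ♟│7
6│· · ♞ · · · · ·│6
5│♟ · · · · · · ·│5
4│· · · · ♞ · ♙ ·│4
3│· · ♘ · · · · ♘│3
2│♙ ♙ ♙ ♙ ♙ ♙ ♗ ♙│2
1│♖ · ♗ ♕ ♔ · · ♖│1
  ─────────────────
  a b c d e f g h



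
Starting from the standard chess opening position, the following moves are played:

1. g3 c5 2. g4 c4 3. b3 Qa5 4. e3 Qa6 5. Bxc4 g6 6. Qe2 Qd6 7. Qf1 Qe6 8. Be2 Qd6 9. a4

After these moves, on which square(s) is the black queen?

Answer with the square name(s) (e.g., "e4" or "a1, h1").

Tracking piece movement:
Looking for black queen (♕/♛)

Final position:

  a b c d e f g h
  ─────────────────
8│♜ ♞ ♝ · ♚ ♝ ♞ ♜│8
7│♟ ♟ · ♟ ♟ ♟ · ♟│7
6│· · · ♛ · · ♟ ·│6
5│· · · · · · · ·│5
4│♙ · · · · · ♙ ·│4
3│· ♙ · · ♙ · · ·│3
2│· · ♙ ♙ ♗ ♙ · ♙│2
1│♖ ♘ ♗ · ♔ ♕ ♘ ♖│1
  ─────────────────
  a b c d e f g h


d6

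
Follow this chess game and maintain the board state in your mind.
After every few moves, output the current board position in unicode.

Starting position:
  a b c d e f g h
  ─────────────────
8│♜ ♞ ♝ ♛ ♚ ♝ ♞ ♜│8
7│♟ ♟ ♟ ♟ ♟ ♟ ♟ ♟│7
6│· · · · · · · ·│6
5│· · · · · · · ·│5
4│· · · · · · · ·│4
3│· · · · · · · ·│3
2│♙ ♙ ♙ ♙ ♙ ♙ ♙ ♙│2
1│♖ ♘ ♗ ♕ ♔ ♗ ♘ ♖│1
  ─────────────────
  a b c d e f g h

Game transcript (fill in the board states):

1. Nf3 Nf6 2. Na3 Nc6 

  a b c d e f g h
  ─────────────────
8│♜ · ♝ ♛ ♚ ♝ · ♜│8
7│♟ ♟ ♟ ♟ ♟ ♟ ♟ ♟│7
6│· · ♞ · · ♞ · ·│6
5│· · · · · · · ·│5
4│· · · · · · · ·│4
3│♘ · · · · ♘ · ·│3
2│♙ ♙ ♙ ♙ ♙ ♙ ♙ ♙│2
1│♖ · ♗ ♕ ♔ ♗ · ♖│1
  ─────────────────
  a b c d e f g h

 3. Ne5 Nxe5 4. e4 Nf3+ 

  a b c d e f g h
  ─────────────────
8│♜ · ♝ ♛ ♚ ♝ · ♜│8
7│♟ ♟ ♟ ♟ ♟ ♟ ♟ ♟│7
6│· · · · · ♞ · ·│6
5│· · · · · · · ·│5
4│· · · · ♙ · · ·│4
3│♘ · · · · ♞ · ·│3
2│♙ ♙ ♙ ♙ · ♙ ♙ ♙│2
1│♖ · ♗ ♕ ♔ ♗ · ♖│1
  ─────────────────
  a b c d e f g h

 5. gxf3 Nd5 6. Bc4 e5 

  a b c d e f g h
  ─────────────────
8│♜ · ♝ ♛ ♚ ♝ · ♜│8
7│♟ ♟ ♟ ♟ · ♟ ♟ ♟│7
6│· · · · · · · ·│6
5│· · · ♞ ♟ · · ·│5
4│· · ♗ · ♙ · · ·│4
3│♘ · · · · ♙ · ·│3
2│♙ ♙ ♙ ♙ · ♙ · ♙│2
1│♖ · ♗ ♕ ♔ · · ♖│1
  ─────────────────
  a b c d e f g h

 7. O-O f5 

  a b c d e f g h
  ─────────────────
8│♜ · ♝ ♛ ♚ ♝ · ♜│8
7│♟ ♟ ♟ ♟ · · ♟ ♟│7
6│· · · · · · · ·│6
5│· · · ♞ ♟ ♟ · ·│5
4│· · ♗ · ♙ · · ·│4
3│♘ · · · · ♙ · ·│3
2│♙ ♙ ♙ ♙ · ♙ · ♙│2
1│♖ · ♗ ♕ · ♖ ♔ ·│1
  ─────────────────
  a b c d e f g h


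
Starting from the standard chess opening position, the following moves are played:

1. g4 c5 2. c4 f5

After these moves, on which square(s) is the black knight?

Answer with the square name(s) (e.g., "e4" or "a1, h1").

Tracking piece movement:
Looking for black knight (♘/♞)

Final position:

  a b c d e f g h
  ─────────────────
8│♜ ♞ ♝ ♛ ♚ ♝ ♞ ♜│8
7│♟ ♟ · ♟ ♟ · ♟ ♟│7
6│· · · · · · · ·│6
5│· · ♟ · · ♟ · ·│5
4│· · ♙ · · · ♙ ·│4
3│· · · · · · · ·│3
2│♙ ♙ · ♙ ♙ ♙ · ♙│2
1│♖ ♘ ♗ ♕ ♔ ♗ ♘ ♖│1
  ─────────────────
  a b c d e f g h


b8, g8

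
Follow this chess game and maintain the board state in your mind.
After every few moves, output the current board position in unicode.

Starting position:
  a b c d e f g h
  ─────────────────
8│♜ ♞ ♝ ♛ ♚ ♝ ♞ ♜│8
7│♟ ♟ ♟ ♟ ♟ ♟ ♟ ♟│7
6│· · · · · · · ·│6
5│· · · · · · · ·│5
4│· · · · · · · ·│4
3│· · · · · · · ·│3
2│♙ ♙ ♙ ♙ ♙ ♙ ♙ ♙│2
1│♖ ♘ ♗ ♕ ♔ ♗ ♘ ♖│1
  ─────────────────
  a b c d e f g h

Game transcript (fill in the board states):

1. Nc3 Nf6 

  a b c d e f g h
  ─────────────────
8│♜ ♞ ♝ ♛ ♚ ♝ · ♜│8
7│♟ ♟ ♟ ♟ ♟ ♟ ♟ ♟│7
6│· · · · · ♞ · ·│6
5│· · · · · · · ·│5
4│· · · · · · · ·│4
3│· · ♘ · · · · ·│3
2│♙ ♙ ♙ ♙ ♙ ♙ ♙ ♙│2
1│♖ · ♗ ♕ ♔ ♗ ♘ ♖│1
  ─────────────────
  a b c d e f g h

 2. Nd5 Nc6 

  a b c d e f g h
  ─────────────────
8│♜ · ♝ ♛ ♚ ♝ · ♜│8
7│♟ ♟ ♟ ♟ ♟ ♟ ♟ ♟│7
6│· · ♞ · · ♞ · ·│6
5│· · · ♘ · · · ·│5
4│· · · · · · · ·│4
3│· · · · · · · ·│3
2│♙ ♙ ♙ ♙ ♙ ♙ ♙ ♙│2
1│♖ · ♗ ♕ ♔ ♗ ♘ ♖│1
  ─────────────────
  a b c d e f g h

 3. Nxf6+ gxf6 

  a b c d e f g h
  ─────────────────
8│♜ · ♝ ♛ ♚ ♝ · ♜│8
7│♟ ♟ ♟ ♟ ♟ ♟ · ♟│7
6│· · ♞ · · ♟ · ·│6
5│· · · · · · · ·│5
4│· · · · · · · ·│4
3│· · · · · · · ·│3
2│♙ ♙ ♙ ♙ ♙ ♙ ♙ ♙│2
1│♖ · ♗ ♕ ♔ ♗ ♘ ♖│1
  ─────────────────
  a b c d e f g h



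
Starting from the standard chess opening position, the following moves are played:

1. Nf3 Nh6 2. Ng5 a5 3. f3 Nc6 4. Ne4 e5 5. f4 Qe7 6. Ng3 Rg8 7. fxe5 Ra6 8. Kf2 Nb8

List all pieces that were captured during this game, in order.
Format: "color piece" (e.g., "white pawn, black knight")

Tracking captures:
  fxe5: captured black pawn

black pawn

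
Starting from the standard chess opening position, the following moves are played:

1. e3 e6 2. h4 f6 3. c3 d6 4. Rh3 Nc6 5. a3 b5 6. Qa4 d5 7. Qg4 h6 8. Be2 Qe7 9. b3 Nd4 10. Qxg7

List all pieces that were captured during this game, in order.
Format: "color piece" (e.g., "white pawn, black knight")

Tracking captures:
  Qxg7: captured black pawn

black pawn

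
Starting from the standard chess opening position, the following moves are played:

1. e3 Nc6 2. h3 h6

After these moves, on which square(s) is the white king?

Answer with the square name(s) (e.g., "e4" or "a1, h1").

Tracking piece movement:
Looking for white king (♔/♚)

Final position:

  a b c d e f g h
  ─────────────────
8│♜ · ♝ ♛ ♚ ♝ ♞ ♜│8
7│♟ ♟ ♟ ♟ ♟ ♟ ♟ ·│7
6│· · ♞ · · · · ♟│6
5│· · · · · · · ·│5
4│· · · · · · · ·│4
3│· · · · ♙ · · ♙│3
2│♙ ♙ ♙ ♙ · ♙ ♙ ·│2
1│♖ ♘ ♗ ♕ ♔ ♗ ♘ ♖│1
  ─────────────────
  a b c d e f g h


e1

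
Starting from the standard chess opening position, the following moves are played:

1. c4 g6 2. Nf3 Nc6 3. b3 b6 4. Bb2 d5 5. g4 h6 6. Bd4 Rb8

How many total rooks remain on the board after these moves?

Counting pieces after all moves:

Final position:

  a b c d e f g h
  ─────────────────
8│· ♜ ♝ ♛ ♚ ♝ ♞ ♜│8
7│♟ · ♟ · ♟ ♟ · ·│7
6│· ♟ ♞ · · · ♟ ♟│6
5│· · · ♟ · · · ·│5
4│· · ♙ ♗ · · ♙ ·│4
3│· ♙ · · · ♘ · ·│3
2│♙ · · ♙ ♙ ♙ · ♙│2
1│♖ ♘ · ♕ ♔ ♗ · ♖│1
  ─────────────────
  a b c d e f g h


4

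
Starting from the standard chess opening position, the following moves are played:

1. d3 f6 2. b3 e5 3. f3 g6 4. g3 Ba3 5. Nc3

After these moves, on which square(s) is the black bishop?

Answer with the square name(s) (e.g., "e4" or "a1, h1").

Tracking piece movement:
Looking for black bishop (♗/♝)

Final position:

  a b c d e f g h
  ─────────────────
8│♜ ♞ ♝ ♛ ♚ · ♞ ♜│8
7│♟ ♟ ♟ ♟ · · · ♟│7
6│· · · · · ♟ ♟ ·│6
5│· · · · ♟ · · ·│5
4│· · · · · · · ·│4
3│♝ ♙ ♘ ♙ · ♙ ♙ ·│3
2│♙ · ♙ · ♙ · · ♙│2
1│♖ · ♗ ♕ ♔ ♗ ♘ ♖│1
  ─────────────────
  a b c d e f g h


a3, c8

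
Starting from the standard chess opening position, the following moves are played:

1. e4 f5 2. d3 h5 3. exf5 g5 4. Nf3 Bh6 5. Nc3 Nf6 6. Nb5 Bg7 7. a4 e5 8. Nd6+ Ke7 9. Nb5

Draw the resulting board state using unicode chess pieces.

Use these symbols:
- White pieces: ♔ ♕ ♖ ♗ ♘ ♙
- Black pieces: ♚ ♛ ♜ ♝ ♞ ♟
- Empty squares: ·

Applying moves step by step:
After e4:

♜ ♞ ♝ ♛ ♚ ♝ ♞ ♜
♟ ♟ ♟ ♟ ♟ ♟ ♟ ♟
· · · · · · · ·
· · · · · · · ·
· · · · ♙ · · ·
· · · · · · · ·
♙ ♙ ♙ ♙ · ♙ ♙ ♙
♖ ♘ ♗ ♕ ♔ ♗ ♘ ♖


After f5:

♜ ♞ ♝ ♛ ♚ ♝ ♞ ♜
♟ ♟ ♟ ♟ ♟ · ♟ ♟
· · · · · · · ·
· · · · · ♟ · ·
· · · · ♙ · · ·
· · · · · · · ·
♙ ♙ ♙ ♙ · ♙ ♙ ♙
♖ ♘ ♗ ♕ ♔ ♗ ♘ ♖


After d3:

♜ ♞ ♝ ♛ ♚ ♝ ♞ ♜
♟ ♟ ♟ ♟ ♟ · ♟ ♟
· · · · · · · ·
· · · · · ♟ · ·
· · · · ♙ · · ·
· · · ♙ · · · ·
♙ ♙ ♙ · · ♙ ♙ ♙
♖ ♘ ♗ ♕ ♔ ♗ ♘ ♖


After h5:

♜ ♞ ♝ ♛ ♚ ♝ ♞ ♜
♟ ♟ ♟ ♟ ♟ · ♟ ·
· · · · · · · ·
· · · · · ♟ · ♟
· · · · ♙ · · ·
· · · ♙ · · · ·
♙ ♙ ♙ · · ♙ ♙ ♙
♖ ♘ ♗ ♕ ♔ ♗ ♘ ♖


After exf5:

♜ ♞ ♝ ♛ ♚ ♝ ♞ ♜
♟ ♟ ♟ ♟ ♟ · ♟ ·
· · · · · · · ·
· · · · · ♙ · ♟
· · · · · · · ·
· · · ♙ · · · ·
♙ ♙ ♙ · · ♙ ♙ ♙
♖ ♘ ♗ ♕ ♔ ♗ ♘ ♖


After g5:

♜ ♞ ♝ ♛ ♚ ♝ ♞ ♜
♟ ♟ ♟ ♟ ♟ · · ·
· · · · · · · ·
· · · · · ♙ ♟ ♟
· · · · · · · ·
· · · ♙ · · · ·
♙ ♙ ♙ · · ♙ ♙ ♙
♖ ♘ ♗ ♕ ♔ ♗ ♘ ♖


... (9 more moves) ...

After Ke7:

♜ ♞ ♝ ♛ · · · ♜
♟ ♟ ♟ ♟ ♚ · ♝ ·
· · · ♘ · ♞ · ·
· · · · ♟ ♙ ♟ ♟
♙ · · · · · · ·
· · · ♙ · ♘ · ·
· ♙ ♙ · · ♙ ♙ ♙
♖ · ♗ ♕ ♔ ♗ · ♖


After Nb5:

♜ ♞ ♝ ♛ · · · ♜
♟ ♟ ♟ ♟ ♚ · ♝ ·
· · · · · ♞ · ·
· ♘ · · ♟ ♙ ♟ ♟
♙ · · · · · · ·
· · · ♙ · ♘ · ·
· ♙ ♙ · · ♙ ♙ ♙
♖ · ♗ ♕ ♔ ♗ · ♖



  a b c d e f g h
  ─────────────────
8│♜ ♞ ♝ ♛ · · · ♜│8
7│♟ ♟ ♟ ♟ ♚ · ♝ ·│7
6│· · · · · ♞ · ·│6
5│· ♘ · · ♟ ♙ ♟ ♟│5
4│♙ · · · · · · ·│4
3│· · · ♙ · ♘ · ·│3
2│· ♙ ♙ · · ♙ ♙ ♙│2
1│♖ · ♗ ♕ ♔ ♗ · ♖│1
  ─────────────────
  a b c d e f g h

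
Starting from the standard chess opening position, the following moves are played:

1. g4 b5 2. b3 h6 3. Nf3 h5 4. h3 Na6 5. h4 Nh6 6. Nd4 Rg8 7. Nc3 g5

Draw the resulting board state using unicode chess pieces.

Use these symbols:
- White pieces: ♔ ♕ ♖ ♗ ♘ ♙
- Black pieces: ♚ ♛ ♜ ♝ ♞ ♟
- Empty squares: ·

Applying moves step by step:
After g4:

♜ ♞ ♝ ♛ ♚ ♝ ♞ ♜
♟ ♟ ♟ ♟ ♟ ♟ ♟ ♟
· · · · · · · ·
· · · · · · · ·
· · · · · · ♙ ·
· · · · · · · ·
♙ ♙ ♙ ♙ ♙ ♙ · ♙
♖ ♘ ♗ ♕ ♔ ♗ ♘ ♖


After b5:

♜ ♞ ♝ ♛ ♚ ♝ ♞ ♜
♟ · ♟ ♟ ♟ ♟ ♟ ♟
· · · · · · · ·
· ♟ · · · · · ·
· · · · · · ♙ ·
· · · · · · · ·
♙ ♙ ♙ ♙ ♙ ♙ · ♙
♖ ♘ ♗ ♕ ♔ ♗ ♘ ♖


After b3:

♜ ♞ ♝ ♛ ♚ ♝ ♞ ♜
♟ · ♟ ♟ ♟ ♟ ♟ ♟
· · · · · · · ·
· ♟ · · · · · ·
· · · · · · ♙ ·
· ♙ · · · · · ·
♙ · ♙ ♙ ♙ ♙ · ♙
♖ ♘ ♗ ♕ ♔ ♗ ♘ ♖


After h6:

♜ ♞ ♝ ♛ ♚ ♝ ♞ ♜
♟ · ♟ ♟ ♟ ♟ ♟ ·
· · · · · · · ♟
· ♟ · · · · · ·
· · · · · · ♙ ·
· ♙ · · · · · ·
♙ · ♙ ♙ ♙ ♙ · ♙
♖ ♘ ♗ ♕ ♔ ♗ ♘ ♖


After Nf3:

♜ ♞ ♝ ♛ ♚ ♝ ♞ ♜
♟ · ♟ ♟ ♟ ♟ ♟ ·
· · · · · · · ♟
· ♟ · · · · · ·
· · · · · · ♙ ·
· ♙ · · · ♘ · ·
♙ · ♙ ♙ ♙ ♙ · ♙
♖ ♘ ♗ ♕ ♔ ♗ · ♖


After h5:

♜ ♞ ♝ ♛ ♚ ♝ ♞ ♜
♟ · ♟ ♟ ♟ ♟ ♟ ·
· · · · · · · ·
· ♟ · · · · · ♟
· · · · · · ♙ ·
· ♙ · · · ♘ · ·
♙ · ♙ ♙ ♙ ♙ · ♙
♖ ♘ ♗ ♕ ♔ ♗ · ♖


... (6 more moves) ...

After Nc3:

♜ · ♝ ♛ ♚ ♝ ♜ ·
♟ · ♟ ♟ ♟ ♟ ♟ ·
♞ · · · · · · ♞
· ♟ · · · · · ♟
· · · ♘ · · ♙ ♙
· ♙ ♘ · · · · ·
♙ · ♙ ♙ ♙ ♙ · ·
♖ · ♗ ♕ ♔ ♗ · ♖


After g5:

♜ · ♝ ♛ ♚ ♝ ♜ ·
♟ · ♟ ♟ ♟ ♟ · ·
♞ · · · · · · ♞
· ♟ · · · · ♟ ♟
· · · ♘ · · ♙ ♙
· ♙ ♘ · · · · ·
♙ · ♙ ♙ ♙ ♙ · ·
♖ · ♗ ♕ ♔ ♗ · ♖



  a b c d e f g h
  ─────────────────
8│♜ · ♝ ♛ ♚ ♝ ♜ ·│8
7│♟ · ♟ ♟ ♟ ♟ · ·│7
6│♞ · · · · · · ♞│6
5│· ♟ · · · · ♟ ♟│5
4│· · · ♘ · · ♙ ♙│4
3│· ♙ ♘ · · · · ·│3
2│♙ · ♙ ♙ ♙ ♙ · ·│2
1│♖ · ♗ ♕ ♔ ♗ · ♖│1
  ─────────────────
  a b c d e f g h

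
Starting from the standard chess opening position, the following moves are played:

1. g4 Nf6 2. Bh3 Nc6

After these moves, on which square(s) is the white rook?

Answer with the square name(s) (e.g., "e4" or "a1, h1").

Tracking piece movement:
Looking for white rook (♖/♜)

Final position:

  a b c d e f g h
  ─────────────────
8│♜ · ♝ ♛ ♚ ♝ · ♜│8
7│♟ ♟ ♟ ♟ ♟ ♟ ♟ ♟│7
6│· · ♞ · · ♞ · ·│6
5│· · · · · · · ·│5
4│· · · · · · ♙ ·│4
3│· · · · · · · ♗│3
2│♙ ♙ ♙ ♙ ♙ ♙ · ♙│2
1│♖ ♘ ♗ ♕ ♔ · ♘ ♖│1
  ─────────────────
  a b c d e f g h


a1, h1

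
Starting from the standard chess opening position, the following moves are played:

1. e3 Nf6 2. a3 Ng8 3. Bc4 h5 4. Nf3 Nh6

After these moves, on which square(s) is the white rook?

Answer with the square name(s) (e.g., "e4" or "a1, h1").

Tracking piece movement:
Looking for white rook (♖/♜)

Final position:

  a b c d e f g h
  ─────────────────
8│♜ ♞ ♝ ♛ ♚ ♝ · ♜│8
7│♟ ♟ ♟ ♟ ♟ ♟ ♟ ·│7
6│· · · · · · · ♞│6
5│· · · · · · · ♟│5
4│· · ♗ · · · · ·│4
3│♙ · · · ♙ ♘ · ·│3
2│· ♙ ♙ ♙ · ♙ ♙ ♙│2
1│♖ ♘ ♗ ♕ ♔ · · ♖│1
  ─────────────────
  a b c d e f g h


a1, h1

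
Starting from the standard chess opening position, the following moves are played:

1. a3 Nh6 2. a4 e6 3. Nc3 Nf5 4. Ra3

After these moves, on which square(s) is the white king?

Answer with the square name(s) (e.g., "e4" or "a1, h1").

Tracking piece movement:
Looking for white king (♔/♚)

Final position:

  a b c d e f g h
  ─────────────────
8│♜ ♞ ♝ ♛ ♚ ♝ · ♜│8
7│♟ ♟ ♟ ♟ · ♟ ♟ ♟│7
6│· · · · ♟ · · ·│6
5│· · · · · ♞ · ·│5
4│♙ · · · · · · ·│4
3│♖ · ♘ · · · · ·│3
2│· ♙ ♙ ♙ ♙ ♙ ♙ ♙│2
1│· · ♗ ♕ ♔ ♗ ♘ ♖│1
  ─────────────────
  a b c d e f g h


e1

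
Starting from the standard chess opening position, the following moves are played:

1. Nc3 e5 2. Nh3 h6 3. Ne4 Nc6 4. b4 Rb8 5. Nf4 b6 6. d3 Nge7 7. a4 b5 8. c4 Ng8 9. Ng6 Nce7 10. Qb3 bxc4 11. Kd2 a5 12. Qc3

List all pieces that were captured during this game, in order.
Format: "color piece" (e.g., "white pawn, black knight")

Tracking captures:
  bxc4: captured white pawn

white pawn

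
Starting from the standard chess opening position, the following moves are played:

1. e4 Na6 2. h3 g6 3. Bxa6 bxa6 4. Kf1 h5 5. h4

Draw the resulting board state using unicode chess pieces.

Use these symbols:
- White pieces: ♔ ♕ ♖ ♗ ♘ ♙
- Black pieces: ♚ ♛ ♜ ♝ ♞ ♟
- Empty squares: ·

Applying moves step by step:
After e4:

♜ ♞ ♝ ♛ ♚ ♝ ♞ ♜
♟ ♟ ♟ ♟ ♟ ♟ ♟ ♟
· · · · · · · ·
· · · · · · · ·
· · · · ♙ · · ·
· · · · · · · ·
♙ ♙ ♙ ♙ · ♙ ♙ ♙
♖ ♘ ♗ ♕ ♔ ♗ ♘ ♖


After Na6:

♜ · ♝ ♛ ♚ ♝ ♞ ♜
♟ ♟ ♟ ♟ ♟ ♟ ♟ ♟
♞ · · · · · · ·
· · · · · · · ·
· · · · ♙ · · ·
· · · · · · · ·
♙ ♙ ♙ ♙ · ♙ ♙ ♙
♖ ♘ ♗ ♕ ♔ ♗ ♘ ♖


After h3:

♜ · ♝ ♛ ♚ ♝ ♞ ♜
♟ ♟ ♟ ♟ ♟ ♟ ♟ ♟
♞ · · · · · · ·
· · · · · · · ·
· · · · ♙ · · ·
· · · · · · · ♙
♙ ♙ ♙ ♙ · ♙ ♙ ·
♖ ♘ ♗ ♕ ♔ ♗ ♘ ♖


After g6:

♜ · ♝ ♛ ♚ ♝ ♞ ♜
♟ ♟ ♟ ♟ ♟ ♟ · ♟
♞ · · · · · ♟ ·
· · · · · · · ·
· · · · ♙ · · ·
· · · · · · · ♙
♙ ♙ ♙ ♙ · ♙ ♙ ·
♖ ♘ ♗ ♕ ♔ ♗ ♘ ♖


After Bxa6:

♜ · ♝ ♛ ♚ ♝ ♞ ♜
♟ ♟ ♟ ♟ ♟ ♟ · ♟
♗ · · · · · ♟ ·
· · · · · · · ·
· · · · ♙ · · ·
· · · · · · · ♙
♙ ♙ ♙ ♙ · ♙ ♙ ·
♖ ♘ ♗ ♕ ♔ · ♘ ♖


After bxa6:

♜ · ♝ ♛ ♚ ♝ ♞ ♜
♟ · ♟ ♟ ♟ ♟ · ♟
♟ · · · · · ♟ ·
· · · · · · · ·
· · · · ♙ · · ·
· · · · · · · ♙
♙ ♙ ♙ ♙ · ♙ ♙ ·
♖ ♘ ♗ ♕ ♔ · ♘ ♖


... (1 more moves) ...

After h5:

♜ · ♝ ♛ ♚ ♝ ♞ ♜
♟ · ♟ ♟ ♟ ♟ · ·
♟ · · · · · ♟ ·
· · · · · · · ♟
· · · · ♙ · · ·
· · · · · · · ♙
♙ ♙ ♙ ♙ · ♙ ♙ ·
♖ ♘ ♗ ♕ · ♔ ♘ ♖


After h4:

♜ · ♝ ♛ ♚ ♝ ♞ ♜
♟ · ♟ ♟ ♟ ♟ · ·
♟ · · · · · ♟ ·
· · · · · · · ♟
· · · · ♙ · · ♙
· · · · · · · ·
♙ ♙ ♙ ♙ · ♙ ♙ ·
♖ ♘ ♗ ♕ · ♔ ♘ ♖



  a b c d e f g h
  ─────────────────
8│♜ · ♝ ♛ ♚ ♝ ♞ ♜│8
7│♟ · ♟ ♟ ♟ ♟ · ·│7
6│♟ · · · · · ♟ ·│6
5│· · · · · · · ♟│5
4│· · · · ♙ · · ♙│4
3│· · · · · · · ·│3
2│♙ ♙ ♙ ♙ · ♙ ♙ ·│2
1│♖ ♘ ♗ ♕ · ♔ ♘ ♖│1
  ─────────────────
  a b c d e f g h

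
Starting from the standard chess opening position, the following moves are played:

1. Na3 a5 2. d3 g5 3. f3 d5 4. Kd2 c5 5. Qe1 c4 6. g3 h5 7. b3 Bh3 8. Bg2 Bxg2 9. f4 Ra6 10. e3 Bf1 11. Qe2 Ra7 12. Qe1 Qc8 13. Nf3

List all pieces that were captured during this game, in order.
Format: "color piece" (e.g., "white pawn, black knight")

Tracking captures:
  Bxg2: captured white bishop

white bishop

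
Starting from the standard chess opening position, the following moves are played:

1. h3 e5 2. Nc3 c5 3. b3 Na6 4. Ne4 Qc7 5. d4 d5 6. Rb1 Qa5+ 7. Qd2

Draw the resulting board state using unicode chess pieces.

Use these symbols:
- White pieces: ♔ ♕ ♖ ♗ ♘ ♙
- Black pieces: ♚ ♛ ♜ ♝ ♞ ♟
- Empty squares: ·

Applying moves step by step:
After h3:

♜ ♞ ♝ ♛ ♚ ♝ ♞ ♜
♟ ♟ ♟ ♟ ♟ ♟ ♟ ♟
· · · · · · · ·
· · · · · · · ·
· · · · · · · ·
· · · · · · · ♙
♙ ♙ ♙ ♙ ♙ ♙ ♙ ·
♖ ♘ ♗ ♕ ♔ ♗ ♘ ♖


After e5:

♜ ♞ ♝ ♛ ♚ ♝ ♞ ♜
♟ ♟ ♟ ♟ · ♟ ♟ ♟
· · · · · · · ·
· · · · ♟ · · ·
· · · · · · · ·
· · · · · · · ♙
♙ ♙ ♙ ♙ ♙ ♙ ♙ ·
♖ ♘ ♗ ♕ ♔ ♗ ♘ ♖


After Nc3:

♜ ♞ ♝ ♛ ♚ ♝ ♞ ♜
♟ ♟ ♟ ♟ · ♟ ♟ ♟
· · · · · · · ·
· · · · ♟ · · ·
· · · · · · · ·
· · ♘ · · · · ♙
♙ ♙ ♙ ♙ ♙ ♙ ♙ ·
♖ · ♗ ♕ ♔ ♗ ♘ ♖


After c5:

♜ ♞ ♝ ♛ ♚ ♝ ♞ ♜
♟ ♟ · ♟ · ♟ ♟ ♟
· · · · · · · ·
· · ♟ · ♟ · · ·
· · · · · · · ·
· · ♘ · · · · ♙
♙ ♙ ♙ ♙ ♙ ♙ ♙ ·
♖ · ♗ ♕ ♔ ♗ ♘ ♖


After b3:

♜ ♞ ♝ ♛ ♚ ♝ ♞ ♜
♟ ♟ · ♟ · ♟ ♟ ♟
· · · · · · · ·
· · ♟ · ♟ · · ·
· · · · · · · ·
· ♙ ♘ · · · · ♙
♙ · ♙ ♙ ♙ ♙ ♙ ·
♖ · ♗ ♕ ♔ ♗ ♘ ♖


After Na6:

♜ · ♝ ♛ ♚ ♝ ♞ ♜
♟ ♟ · ♟ · ♟ ♟ ♟
♞ · · · · · · ·
· · ♟ · ♟ · · ·
· · · · · · · ·
· ♙ ♘ · · · · ♙
♙ · ♙ ♙ ♙ ♙ ♙ ·
♖ · ♗ ♕ ♔ ♗ ♘ ♖


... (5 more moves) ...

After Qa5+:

♜ · ♝ · ♚ ♝ ♞ ♜
♟ ♟ · · · ♟ ♟ ♟
♞ · · · · · · ·
♛ · ♟ ♟ ♟ · · ·
· · · ♙ ♘ · · ·
· ♙ · · · · · ♙
♙ · ♙ · ♙ ♙ ♙ ·
· ♖ ♗ ♕ ♔ ♗ ♘ ♖


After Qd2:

♜ · ♝ · ♚ ♝ ♞ ♜
♟ ♟ · · · ♟ ♟ ♟
♞ · · · · · · ·
♛ · ♟ ♟ ♟ · · ·
· · · ♙ ♘ · · ·
· ♙ · · · · · ♙
♙ · ♙ ♕ ♙ ♙ ♙ ·
· ♖ ♗ · ♔ ♗ ♘ ♖



  a b c d e f g h
  ─────────────────
8│♜ · ♝ · ♚ ♝ ♞ ♜│8
7│♟ ♟ · · · ♟ ♟ ♟│7
6│♞ · · · · · · ·│6
5│♛ · ♟ ♟ ♟ · · ·│5
4│· · · ♙ ♘ · · ·│4
3│· ♙ · · · · · ♙│3
2│♙ · ♙ ♕ ♙ ♙ ♙ ·│2
1│· ♖ ♗ · ♔ ♗ ♘ ♖│1
  ─────────────────
  a b c d e f g h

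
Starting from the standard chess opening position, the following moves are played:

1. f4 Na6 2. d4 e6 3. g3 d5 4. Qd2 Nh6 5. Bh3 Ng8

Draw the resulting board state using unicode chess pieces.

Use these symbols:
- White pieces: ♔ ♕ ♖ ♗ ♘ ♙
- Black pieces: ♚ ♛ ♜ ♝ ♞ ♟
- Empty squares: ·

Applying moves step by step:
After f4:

♜ ♞ ♝ ♛ ♚ ♝ ♞ ♜
♟ ♟ ♟ ♟ ♟ ♟ ♟ ♟
· · · · · · · ·
· · · · · · · ·
· · · · · ♙ · ·
· · · · · · · ·
♙ ♙ ♙ ♙ ♙ · ♙ ♙
♖ ♘ ♗ ♕ ♔ ♗ ♘ ♖


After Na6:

♜ · ♝ ♛ ♚ ♝ ♞ ♜
♟ ♟ ♟ ♟ ♟ ♟ ♟ ♟
♞ · · · · · · ·
· · · · · · · ·
· · · · · ♙ · ·
· · · · · · · ·
♙ ♙ ♙ ♙ ♙ · ♙ ♙
♖ ♘ ♗ ♕ ♔ ♗ ♘ ♖


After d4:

♜ · ♝ ♛ ♚ ♝ ♞ ♜
♟ ♟ ♟ ♟ ♟ ♟ ♟ ♟
♞ · · · · · · ·
· · · · · · · ·
· · · ♙ · ♙ · ·
· · · · · · · ·
♙ ♙ ♙ · ♙ · ♙ ♙
♖ ♘ ♗ ♕ ♔ ♗ ♘ ♖


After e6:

♜ · ♝ ♛ ♚ ♝ ♞ ♜
♟ ♟ ♟ ♟ · ♟ ♟ ♟
♞ · · · ♟ · · ·
· · · · · · · ·
· · · ♙ · ♙ · ·
· · · · · · · ·
♙ ♙ ♙ · ♙ · ♙ ♙
♖ ♘ ♗ ♕ ♔ ♗ ♘ ♖


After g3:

♜ · ♝ ♛ ♚ ♝ ♞ ♜
♟ ♟ ♟ ♟ · ♟ ♟ ♟
♞ · · · ♟ · · ·
· · · · · · · ·
· · · ♙ · ♙ · ·
· · · · · · ♙ ·
♙ ♙ ♙ · ♙ · · ♙
♖ ♘ ♗ ♕ ♔ ♗ ♘ ♖


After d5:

♜ · ♝ ♛ ♚ ♝ ♞ ♜
♟ ♟ ♟ · · ♟ ♟ ♟
♞ · · · ♟ · · ·
· · · ♟ · · · ·
· · · ♙ · ♙ · ·
· · · · · · ♙ ·
♙ ♙ ♙ · ♙ · · ♙
♖ ♘ ♗ ♕ ♔ ♗ ♘ ♖


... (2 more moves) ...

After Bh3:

♜ · ♝ ♛ ♚ ♝ · ♜
♟ ♟ ♟ · · ♟ ♟ ♟
♞ · · · ♟ · · ♞
· · · ♟ · · · ·
· · · ♙ · ♙ · ·
· · · · · · ♙ ♗
♙ ♙ ♙ ♕ ♙ · · ♙
♖ ♘ ♗ · ♔ · ♘ ♖


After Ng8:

♜ · ♝ ♛ ♚ ♝ ♞ ♜
♟ ♟ ♟ · · ♟ ♟ ♟
♞ · · · ♟ · · ·
· · · ♟ · · · ·
· · · ♙ · ♙ · ·
· · · · · · ♙ ♗
♙ ♙ ♙ ♕ ♙ · · ♙
♖ ♘ ♗ · ♔ · ♘ ♖



  a b c d e f g h
  ─────────────────
8│♜ · ♝ ♛ ♚ ♝ ♞ ♜│8
7│♟ ♟ ♟ · · ♟ ♟ ♟│7
6│♞ · · · ♟ · · ·│6
5│· · · ♟ · · · ·│5
4│· · · ♙ · ♙ · ·│4
3│· · · · · · ♙ ♗│3
2│♙ ♙ ♙ ♕ ♙ · · ♙│2
1│♖ ♘ ♗ · ♔ · ♘ ♖│1
  ─────────────────
  a b c d e f g h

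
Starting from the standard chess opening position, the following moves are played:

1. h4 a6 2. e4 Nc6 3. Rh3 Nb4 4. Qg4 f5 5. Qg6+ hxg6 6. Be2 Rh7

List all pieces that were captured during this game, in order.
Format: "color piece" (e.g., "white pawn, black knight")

Tracking captures:
  hxg6: captured white queen

white queen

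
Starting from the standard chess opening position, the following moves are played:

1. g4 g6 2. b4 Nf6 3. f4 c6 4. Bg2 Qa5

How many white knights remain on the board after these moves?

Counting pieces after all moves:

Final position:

  a b c d e f g h
  ─────────────────
8│♜ ♞ ♝ · ♚ ♝ · ♜│8
7│♟ ♟ · ♟ ♟ ♟ · ♟│7
6│· · ♟ · · ♞ ♟ ·│6
5│♛ · · · · · · ·│5
4│· ♙ · · · ♙ ♙ ·│4
3│· · · · · · · ·│3
2│♙ · ♙ ♙ ♙ · ♗ ♙│2
1│♖ ♘ ♗ ♕ ♔ · ♘ ♖│1
  ─────────────────
  a b c d e f g h


2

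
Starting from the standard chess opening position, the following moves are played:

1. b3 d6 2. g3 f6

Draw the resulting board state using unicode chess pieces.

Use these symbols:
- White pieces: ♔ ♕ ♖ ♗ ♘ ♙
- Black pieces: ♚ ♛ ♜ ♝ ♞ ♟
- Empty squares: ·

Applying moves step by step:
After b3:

♜ ♞ ♝ ♛ ♚ ♝ ♞ ♜
♟ ♟ ♟ ♟ ♟ ♟ ♟ ♟
· · · · · · · ·
· · · · · · · ·
· · · · · · · ·
· ♙ · · · · · ·
♙ · ♙ ♙ ♙ ♙ ♙ ♙
♖ ♘ ♗ ♕ ♔ ♗ ♘ ♖


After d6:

♜ ♞ ♝ ♛ ♚ ♝ ♞ ♜
♟ ♟ ♟ · ♟ ♟ ♟ ♟
· · · ♟ · · · ·
· · · · · · · ·
· · · · · · · ·
· ♙ · · · · · ·
♙ · ♙ ♙ ♙ ♙ ♙ ♙
♖ ♘ ♗ ♕ ♔ ♗ ♘ ♖


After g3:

♜ ♞ ♝ ♛ ♚ ♝ ♞ ♜
♟ ♟ ♟ · ♟ ♟ ♟ ♟
· · · ♟ · · · ·
· · · · · · · ·
· · · · · · · ·
· ♙ · · · · ♙ ·
♙ · ♙ ♙ ♙ ♙ · ♙
♖ ♘ ♗ ♕ ♔ ♗ ♘ ♖


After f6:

♜ ♞ ♝ ♛ ♚ ♝ ♞ ♜
♟ ♟ ♟ · ♟ · ♟ ♟
· · · ♟ · ♟ · ·
· · · · · · · ·
· · · · · · · ·
· ♙ · · · · ♙ ·
♙ · ♙ ♙ ♙ ♙ · ♙
♖ ♘ ♗ ♕ ♔ ♗ ♘ ♖



  a b c d e f g h
  ─────────────────
8│♜ ♞ ♝ ♛ ♚ ♝ ♞ ♜│8
7│♟ ♟ ♟ · ♟ · ♟ ♟│7
6│· · · ♟ · ♟ · ·│6
5│· · · · · · · ·│5
4│· · · · · · · ·│4
3│· ♙ · · · · ♙ ·│3
2│♙ · ♙ ♙ ♙ ♙ · ♙│2
1│♖ ♘ ♗ ♕ ♔ ♗ ♘ ♖│1
  ─────────────────
  a b c d e f g h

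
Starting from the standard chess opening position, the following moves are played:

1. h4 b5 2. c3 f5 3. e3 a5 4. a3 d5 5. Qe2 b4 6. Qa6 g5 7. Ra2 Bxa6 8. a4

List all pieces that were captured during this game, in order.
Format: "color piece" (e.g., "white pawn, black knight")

Tracking captures:
  Bxa6: captured white queen

white queen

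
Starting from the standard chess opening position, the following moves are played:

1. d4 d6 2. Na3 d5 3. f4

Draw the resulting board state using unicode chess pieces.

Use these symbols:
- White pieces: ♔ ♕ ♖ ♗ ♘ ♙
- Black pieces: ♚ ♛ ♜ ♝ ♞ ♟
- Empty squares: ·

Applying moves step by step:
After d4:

♜ ♞ ♝ ♛ ♚ ♝ ♞ ♜
♟ ♟ ♟ ♟ ♟ ♟ ♟ ♟
· · · · · · · ·
· · · · · · · ·
· · · ♙ · · · ·
· · · · · · · ·
♙ ♙ ♙ · ♙ ♙ ♙ ♙
♖ ♘ ♗ ♕ ♔ ♗ ♘ ♖


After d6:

♜ ♞ ♝ ♛ ♚ ♝ ♞ ♜
♟ ♟ ♟ · ♟ ♟ ♟ ♟
· · · ♟ · · · ·
· · · · · · · ·
· · · ♙ · · · ·
· · · · · · · ·
♙ ♙ ♙ · ♙ ♙ ♙ ♙
♖ ♘ ♗ ♕ ♔ ♗ ♘ ♖


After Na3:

♜ ♞ ♝ ♛ ♚ ♝ ♞ ♜
♟ ♟ ♟ · ♟ ♟ ♟ ♟
· · · ♟ · · · ·
· · · · · · · ·
· · · ♙ · · · ·
♘ · · · · · · ·
♙ ♙ ♙ · ♙ ♙ ♙ ♙
♖ · ♗ ♕ ♔ ♗ ♘ ♖


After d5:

♜ ♞ ♝ ♛ ♚ ♝ ♞ ♜
♟ ♟ ♟ · ♟ ♟ ♟ ♟
· · · · · · · ·
· · · ♟ · · · ·
· · · ♙ · · · ·
♘ · · · · · · ·
♙ ♙ ♙ · ♙ ♙ ♙ ♙
♖ · ♗ ♕ ♔ ♗ ♘ ♖


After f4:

♜ ♞ ♝ ♛ ♚ ♝ ♞ ♜
♟ ♟ ♟ · ♟ ♟ ♟ ♟
· · · · · · · ·
· · · ♟ · · · ·
· · · ♙ · ♙ · ·
♘ · · · · · · ·
♙ ♙ ♙ · ♙ · ♙ ♙
♖ · ♗ ♕ ♔ ♗ ♘ ♖



  a b c d e f g h
  ─────────────────
8│♜ ♞ ♝ ♛ ♚ ♝ ♞ ♜│8
7│♟ ♟ ♟ · ♟ ♟ ♟ ♟│7
6│· · · · · · · ·│6
5│· · · ♟ · · · ·│5
4│· · · ♙ · ♙ · ·│4
3│♘ · · · · · · ·│3
2│♙ ♙ ♙ · ♙ · ♙ ♙│2
1│♖ · ♗ ♕ ♔ ♗ ♘ ♖│1
  ─────────────────
  a b c d e f g h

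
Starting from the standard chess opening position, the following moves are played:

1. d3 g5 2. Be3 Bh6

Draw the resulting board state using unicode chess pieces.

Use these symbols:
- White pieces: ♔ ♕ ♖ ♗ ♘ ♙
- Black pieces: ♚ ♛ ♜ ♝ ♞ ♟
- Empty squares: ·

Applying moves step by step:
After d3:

♜ ♞ ♝ ♛ ♚ ♝ ♞ ♜
♟ ♟ ♟ ♟ ♟ ♟ ♟ ♟
· · · · · · · ·
· · · · · · · ·
· · · · · · · ·
· · · ♙ · · · ·
♙ ♙ ♙ · ♙ ♙ ♙ ♙
♖ ♘ ♗ ♕ ♔ ♗ ♘ ♖


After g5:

♜ ♞ ♝ ♛ ♚ ♝ ♞ ♜
♟ ♟ ♟ ♟ ♟ ♟ · ♟
· · · · · · · ·
· · · · · · ♟ ·
· · · · · · · ·
· · · ♙ · · · ·
♙ ♙ ♙ · ♙ ♙ ♙ ♙
♖ ♘ ♗ ♕ ♔ ♗ ♘ ♖


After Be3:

♜ ♞ ♝ ♛ ♚ ♝ ♞ ♜
♟ ♟ ♟ ♟ ♟ ♟ · ♟
· · · · · · · ·
· · · · · · ♟ ·
· · · · · · · ·
· · · ♙ ♗ · · ·
♙ ♙ ♙ · ♙ ♙ ♙ ♙
♖ ♘ · ♕ ♔ ♗ ♘ ♖


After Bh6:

♜ ♞ ♝ ♛ ♚ · ♞ ♜
♟ ♟ ♟ ♟ ♟ ♟ · ♟
· · · · · · · ♝
· · · · · · ♟ ·
· · · · · · · ·
· · · ♙ ♗ · · ·
♙ ♙ ♙ · ♙ ♙ ♙ ♙
♖ ♘ · ♕ ♔ ♗ ♘ ♖



  a b c d e f g h
  ─────────────────
8│♜ ♞ ♝ ♛ ♚ · ♞ ♜│8
7│♟ ♟ ♟ ♟ ♟ ♟ · ♟│7
6│· · · · · · · ♝│6
5│· · · · · · ♟ ·│5
4│· · · · · · · ·│4
3│· · · ♙ ♗ · · ·│3
2│♙ ♙ ♙ · ♙ ♙ ♙ ♙│2
1│♖ ♘ · ♕ ♔ ♗ ♘ ♖│1
  ─────────────────
  a b c d e f g h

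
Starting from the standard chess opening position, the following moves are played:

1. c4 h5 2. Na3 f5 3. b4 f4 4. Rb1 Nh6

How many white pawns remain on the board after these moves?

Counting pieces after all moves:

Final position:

  a b c d e f g h
  ─────────────────
8│♜ ♞ ♝ ♛ ♚ ♝ · ♜│8
7│♟ ♟ ♟ ♟ ♟ · ♟ ·│7
6│· · · · · · · ♞│6
5│· · · · · · · ♟│5
4│· ♙ ♙ · · ♟ · ·│4
3│♘ · · · · · · ·│3
2│♙ · · ♙ ♙ ♙ ♙ ♙│2
1│· ♖ ♗ ♕ ♔ ♗ ♘ ♖│1
  ─────────────────
  a b c d e f g h


8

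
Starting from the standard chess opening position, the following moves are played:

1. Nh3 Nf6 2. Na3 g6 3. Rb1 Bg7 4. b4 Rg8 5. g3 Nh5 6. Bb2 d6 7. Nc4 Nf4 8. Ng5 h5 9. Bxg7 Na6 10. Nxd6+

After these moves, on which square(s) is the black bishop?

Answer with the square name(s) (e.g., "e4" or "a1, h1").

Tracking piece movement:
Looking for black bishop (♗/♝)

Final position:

  a b c d e f g h
  ─────────────────
8│♜ · ♝ ♛ ♚ · ♜ ·│8
7│♟ ♟ ♟ · ♟ ♟ ♗ ·│7
6│♞ · · ♘ · · ♟ ·│6
5│· · · · · · ♘ ♟│5
4│· ♙ · · · ♞ · ·│4
3│· · · · · · ♙ ·│3
2│♙ · ♙ ♙ ♙ ♙ · ♙│2
1│· ♖ · ♕ ♔ ♗ · ♖│1
  ─────────────────
  a b c d e f g h


c8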